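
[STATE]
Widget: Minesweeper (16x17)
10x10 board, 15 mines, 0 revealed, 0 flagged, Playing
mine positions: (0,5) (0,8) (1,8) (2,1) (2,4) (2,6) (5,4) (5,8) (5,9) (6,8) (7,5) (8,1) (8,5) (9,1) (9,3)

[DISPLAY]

■■■■■■■■■■      
■■■■■■■■■■      
■■■■■■■■■■      
■■■■■■■■■■      
■■■■■■■■■■      
■■■■■■■■■■      
■■■■■■■■■■      
■■■■■■■■■■      
■■■■■■■■■■      
■■■■■■■■■■      
                
                
                
                
                
                
                


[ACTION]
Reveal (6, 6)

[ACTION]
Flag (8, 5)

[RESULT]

■■■■■■■■■■      
■■■■■■■■■■      
■■■■■■■■■■      
■■■■■■■■■■      
■■■■■■■■■■      
■■■■■■■■■■      
■■■■■■1■■■      
■■■■■■■■■■      
■■■■■⚑■■■■      
■■■■■■■■■■      
                
                
                
                
                
                
                


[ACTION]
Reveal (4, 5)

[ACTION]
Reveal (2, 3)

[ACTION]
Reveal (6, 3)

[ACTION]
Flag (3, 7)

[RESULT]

■■■■■■■■■■      
■■■■■■■■■■      
■■■1■■■■■■      
■■■■■■■⚑■■      
■■■■■1■■■■      
■■■■■■■■■■      
■■■1■■1■■■      
■■■■■■■■■■      
■■■■■⚑■■■■      
■■■■■■■■■■      
                
                
                
                
                
                
                


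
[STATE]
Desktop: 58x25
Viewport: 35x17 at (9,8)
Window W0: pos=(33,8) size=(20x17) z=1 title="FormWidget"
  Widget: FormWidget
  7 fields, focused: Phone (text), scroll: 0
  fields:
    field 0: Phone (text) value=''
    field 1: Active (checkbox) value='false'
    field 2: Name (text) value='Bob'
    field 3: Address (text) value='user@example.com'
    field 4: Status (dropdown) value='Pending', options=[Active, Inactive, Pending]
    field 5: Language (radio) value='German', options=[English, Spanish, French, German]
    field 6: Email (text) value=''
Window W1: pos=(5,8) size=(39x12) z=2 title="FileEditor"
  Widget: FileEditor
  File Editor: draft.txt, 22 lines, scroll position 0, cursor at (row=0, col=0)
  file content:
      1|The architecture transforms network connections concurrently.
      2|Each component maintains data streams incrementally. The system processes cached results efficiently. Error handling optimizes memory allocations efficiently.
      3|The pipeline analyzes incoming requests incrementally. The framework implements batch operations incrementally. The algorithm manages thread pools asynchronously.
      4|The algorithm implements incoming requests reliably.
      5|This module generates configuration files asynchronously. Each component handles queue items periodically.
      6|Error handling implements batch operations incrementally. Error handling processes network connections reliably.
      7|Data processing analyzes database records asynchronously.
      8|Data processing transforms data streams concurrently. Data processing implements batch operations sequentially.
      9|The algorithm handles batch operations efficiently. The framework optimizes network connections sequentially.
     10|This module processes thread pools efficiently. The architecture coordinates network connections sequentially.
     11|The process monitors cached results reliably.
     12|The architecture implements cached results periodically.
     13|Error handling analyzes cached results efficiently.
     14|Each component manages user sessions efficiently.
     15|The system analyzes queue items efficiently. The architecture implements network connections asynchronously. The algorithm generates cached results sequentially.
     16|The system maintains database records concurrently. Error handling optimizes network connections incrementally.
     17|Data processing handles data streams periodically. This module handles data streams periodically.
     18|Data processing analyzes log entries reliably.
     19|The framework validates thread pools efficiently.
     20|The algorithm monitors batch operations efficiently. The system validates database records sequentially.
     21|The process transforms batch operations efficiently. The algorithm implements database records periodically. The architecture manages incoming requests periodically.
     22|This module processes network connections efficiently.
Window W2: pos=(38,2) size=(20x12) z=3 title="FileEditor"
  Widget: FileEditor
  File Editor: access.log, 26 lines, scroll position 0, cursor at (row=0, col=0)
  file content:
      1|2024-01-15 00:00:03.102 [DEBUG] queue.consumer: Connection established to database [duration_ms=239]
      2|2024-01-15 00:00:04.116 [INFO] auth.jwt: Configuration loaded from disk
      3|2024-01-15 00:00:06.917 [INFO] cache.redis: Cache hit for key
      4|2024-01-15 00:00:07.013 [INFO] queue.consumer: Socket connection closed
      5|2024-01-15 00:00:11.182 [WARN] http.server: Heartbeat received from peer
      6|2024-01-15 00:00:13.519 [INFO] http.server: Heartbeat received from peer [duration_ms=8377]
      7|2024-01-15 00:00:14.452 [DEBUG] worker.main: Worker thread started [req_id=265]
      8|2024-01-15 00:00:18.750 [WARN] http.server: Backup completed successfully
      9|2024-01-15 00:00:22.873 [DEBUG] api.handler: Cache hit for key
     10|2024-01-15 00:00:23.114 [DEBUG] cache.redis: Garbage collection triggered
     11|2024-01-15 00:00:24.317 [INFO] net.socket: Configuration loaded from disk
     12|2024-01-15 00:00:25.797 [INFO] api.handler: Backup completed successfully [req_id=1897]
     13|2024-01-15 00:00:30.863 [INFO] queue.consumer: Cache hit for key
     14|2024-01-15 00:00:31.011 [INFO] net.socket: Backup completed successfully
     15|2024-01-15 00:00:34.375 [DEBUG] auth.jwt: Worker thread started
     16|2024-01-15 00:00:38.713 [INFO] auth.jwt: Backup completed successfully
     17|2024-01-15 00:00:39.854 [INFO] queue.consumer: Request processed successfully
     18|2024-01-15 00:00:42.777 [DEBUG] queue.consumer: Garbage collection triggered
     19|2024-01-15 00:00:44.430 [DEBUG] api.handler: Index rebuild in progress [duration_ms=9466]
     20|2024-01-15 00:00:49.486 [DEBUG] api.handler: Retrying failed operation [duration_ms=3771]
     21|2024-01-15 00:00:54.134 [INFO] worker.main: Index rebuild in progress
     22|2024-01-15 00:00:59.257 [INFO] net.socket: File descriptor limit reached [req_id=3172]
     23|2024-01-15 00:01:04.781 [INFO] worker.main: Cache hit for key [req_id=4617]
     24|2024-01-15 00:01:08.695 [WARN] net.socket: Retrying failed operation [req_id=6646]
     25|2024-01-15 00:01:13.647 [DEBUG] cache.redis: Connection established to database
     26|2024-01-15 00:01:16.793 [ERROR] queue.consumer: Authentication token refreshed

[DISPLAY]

━━━━━━━━━━━━━━━━━━━━━━━━━━━━━┃2024-
leEditor                     ┃2024-
─────────────────────────────┃2024-
 architecture transforms netw┃2024-
h component maintains data st┃2024-
 pipeline analyzes incoming r┗━━━━━
 algorithm implements incoming re░┃
s module generates configuration ░┃
or handling implements batch oper░┃
a processing analyzes database re░┃
a processing transforms data stre▼┃
━━━━━━━━━━━━━━━━━━━━━━━━━━━━━━━━━━┛
                        ┃          
                        ┃          
                        ┃          
                        ┃          
                        ┗━━━━━━━━━━


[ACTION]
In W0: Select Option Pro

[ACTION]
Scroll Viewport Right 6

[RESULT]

━━━━━━━━━━━━━━━━━━━━━━━┃2024-01-15 
or                     ┃2024-01-15 
───────────────────────┃2024-01-15 
tecture transforms netw┃2024-01-15 
onent maintains data st┃2024-01-15 
ine analyzes incoming r┗━━━━━━━━━━━
ithm implements incoming re░┃    [u
le generates configuration ░┃    [P
dling implements batch oper░┃:   ( 
essing analyzes database re░┃    [ 
essing transforms data stre▼┃      
━━━━━━━━━━━━━━━━━━━━━━━━━━━━┛      
                  ┃                
                  ┃                
                  ┃                
                  ┃                
                  ┗━━━━━━━━━━━━━━━━


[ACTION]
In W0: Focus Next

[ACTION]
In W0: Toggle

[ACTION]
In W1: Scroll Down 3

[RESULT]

━━━━━━━━━━━━━━━━━━━━━━━┃2024-01-15 
or                     ┃2024-01-15 
───────────────────────┃2024-01-15 
ithm implements incomin┃2024-01-15 
le generates configurat┃2024-01-15 
dling implements batch ┗━━━━━━━━━━━
essing analyzes database re░┃    [u
essing transforms data stre░┃    [P
ithm handles batch operatio░┃:   ( 
le processes thread pools e░┃    [ 
ss monitors cached results ▼┃      
━━━━━━━━━━━━━━━━━━━━━━━━━━━━┛      
                  ┃                
                  ┃                
                  ┃                
                  ┃                
                  ┗━━━━━━━━━━━━━━━━


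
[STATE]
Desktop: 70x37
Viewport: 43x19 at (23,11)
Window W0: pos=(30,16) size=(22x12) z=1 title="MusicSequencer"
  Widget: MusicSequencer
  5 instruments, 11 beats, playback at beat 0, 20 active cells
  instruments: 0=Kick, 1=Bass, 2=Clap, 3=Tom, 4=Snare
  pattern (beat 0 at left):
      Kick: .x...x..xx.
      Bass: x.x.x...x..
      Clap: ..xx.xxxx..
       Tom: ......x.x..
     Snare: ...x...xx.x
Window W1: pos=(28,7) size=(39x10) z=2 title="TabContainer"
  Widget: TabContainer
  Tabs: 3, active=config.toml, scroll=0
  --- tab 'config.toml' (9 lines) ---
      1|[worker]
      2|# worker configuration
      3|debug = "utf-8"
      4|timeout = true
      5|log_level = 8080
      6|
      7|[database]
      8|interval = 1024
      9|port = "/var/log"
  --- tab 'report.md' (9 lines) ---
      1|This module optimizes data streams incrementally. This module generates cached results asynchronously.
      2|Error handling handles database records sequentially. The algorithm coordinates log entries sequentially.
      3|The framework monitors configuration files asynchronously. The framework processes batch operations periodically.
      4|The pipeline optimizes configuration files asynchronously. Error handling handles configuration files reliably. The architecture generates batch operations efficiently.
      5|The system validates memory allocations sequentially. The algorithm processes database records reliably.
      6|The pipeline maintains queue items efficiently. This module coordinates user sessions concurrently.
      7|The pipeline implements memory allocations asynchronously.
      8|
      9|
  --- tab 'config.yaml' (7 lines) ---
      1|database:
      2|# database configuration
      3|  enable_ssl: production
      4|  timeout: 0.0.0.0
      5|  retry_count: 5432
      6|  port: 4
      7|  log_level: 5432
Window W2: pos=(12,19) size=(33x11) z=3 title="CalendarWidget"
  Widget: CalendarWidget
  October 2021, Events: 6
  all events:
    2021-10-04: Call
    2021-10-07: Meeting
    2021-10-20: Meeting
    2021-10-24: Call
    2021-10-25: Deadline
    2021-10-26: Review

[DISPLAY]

     ┃─────────────────────────────────────
     ┃[worker]                             
     ┃# worker configuration               
     ┃debug = "utf-8"                      
     ┃timeout = true                       
     ┗━━━━━━━━━━━━━━━━━━━━━━━━━━━━━━━━━━━━━
       ┃ MusicSequencer     ┃              
       ┠────────────────────┨              
━━━━━━━━━━━━━━━━━━━━━┓890   ┃              
idget                ┃██·   ┃              
─────────────────────┨█··   ┃              
October 2021         ┃█··   ┃              
h Fr Sa Su           ┃█··   ┃              
   1  2  3           ┃█·█   ┃              
 7*  8  9 10         ┃      ┃              
4 15 16 17           ┃      ┃              
21 22 23 24*         ┃━━━━━━┛              
 28 29 30 31         ┃                     
━━━━━━━━━━━━━━━━━━━━━┛                     


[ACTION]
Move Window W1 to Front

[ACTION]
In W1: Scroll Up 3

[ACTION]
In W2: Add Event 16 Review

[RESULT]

     ┃─────────────────────────────────────
     ┃[worker]                             
     ┃# worker configuration               
     ┃debug = "utf-8"                      
     ┃timeout = true                       
     ┗━━━━━━━━━━━━━━━━━━━━━━━━━━━━━━━━━━━━━
       ┃ MusicSequencer     ┃              
       ┠────────────────────┨              
━━━━━━━━━━━━━━━━━━━━━┓890   ┃              
idget                ┃██·   ┃              
─────────────────────┨█··   ┃              
October 2021         ┃█··   ┃              
h Fr Sa Su           ┃█··   ┃              
   1  2  3           ┃█·█   ┃              
 7*  8  9 10         ┃      ┃              
4 15 16* 17          ┃      ┃              
21 22 23 24*         ┃━━━━━━┛              
 28 29 30 31         ┃                     
━━━━━━━━━━━━━━━━━━━━━┛                     


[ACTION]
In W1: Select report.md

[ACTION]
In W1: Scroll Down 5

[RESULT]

     ┃─────────────────────────────────────
     ┃The pipeline maintains queue items ef
     ┃The pipeline implements memory alloca
     ┃                                     
     ┃                                     
     ┗━━━━━━━━━━━━━━━━━━━━━━━━━━━━━━━━━━━━━
       ┃ MusicSequencer     ┃              
       ┠────────────────────┨              
━━━━━━━━━━━━━━━━━━━━━┓890   ┃              
idget                ┃██·   ┃              
─────────────────────┨█··   ┃              
October 2021         ┃█··   ┃              
h Fr Sa Su           ┃█··   ┃              
   1  2  3           ┃█·█   ┃              
 7*  8  9 10         ┃      ┃              
4 15 16* 17          ┃      ┃              
21 22 23 24*         ┃━━━━━━┛              
 28 29 30 31         ┃                     
━━━━━━━━━━━━━━━━━━━━━┛                     


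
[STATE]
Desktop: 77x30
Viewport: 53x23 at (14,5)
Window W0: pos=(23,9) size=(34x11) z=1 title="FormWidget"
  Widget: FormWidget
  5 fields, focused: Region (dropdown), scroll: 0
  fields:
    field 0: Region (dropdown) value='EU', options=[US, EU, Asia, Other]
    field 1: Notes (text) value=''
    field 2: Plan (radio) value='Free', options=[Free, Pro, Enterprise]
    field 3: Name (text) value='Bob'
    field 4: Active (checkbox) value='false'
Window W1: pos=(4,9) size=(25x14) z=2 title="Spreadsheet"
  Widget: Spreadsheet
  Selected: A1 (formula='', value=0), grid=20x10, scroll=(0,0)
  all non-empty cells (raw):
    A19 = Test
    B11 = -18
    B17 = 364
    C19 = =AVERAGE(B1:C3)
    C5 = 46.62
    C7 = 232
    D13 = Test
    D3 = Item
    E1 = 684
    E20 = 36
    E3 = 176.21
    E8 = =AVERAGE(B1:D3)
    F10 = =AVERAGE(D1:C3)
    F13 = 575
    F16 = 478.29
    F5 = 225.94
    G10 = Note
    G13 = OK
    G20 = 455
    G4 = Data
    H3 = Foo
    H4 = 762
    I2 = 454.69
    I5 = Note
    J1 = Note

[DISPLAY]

                                                     
                                                     
                                                     
                                                     
━━━━━━━━━━━━━━┓━━━━━━━━━━━━━━━━━━━━━━━━━━━┓          
eet           ┃Widget                     ┃          
──────────────┨───────────────────────────┨          
              ┃ion:     [EU             ▼]┃          
      B       ┃es:      [                ]┃          
--------------┃n:       (●) Free  ( ) Pro ┃          
[0]       0   ┃e:       [Bob             ]┃          
  0       0   ┃ive:     [ ]               ┃          
  0       0   ┃                           ┃          
  0       0   ┃                           ┃          
  0       0   ┃━━━━━━━━━━━━━━━━━━━━━━━━━━━┛          
  0       0   ┃                                      
  0       0   ┃                                      
━━━━━━━━━━━━━━┛                                      
                                                     
                                                     
                                                     
                                                     
                                                     


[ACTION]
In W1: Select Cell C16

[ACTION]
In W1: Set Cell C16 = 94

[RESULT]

                                                     
                                                     
                                                     
                                                     
━━━━━━━━━━━━━━┓━━━━━━━━━━━━━━━━━━━━━━━━━━━┓          
eet           ┃Widget                     ┃          
──────────────┨───────────────────────────┨          
              ┃ion:     [EU             ▼]┃          
      B       ┃es:      [                ]┃          
--------------┃n:       (●) Free  ( ) Pro ┃          
  0       0   ┃e:       [Bob             ]┃          
  0       0   ┃ive:     [ ]               ┃          
  0       0   ┃                           ┃          
  0       0   ┃                           ┃          
  0       0   ┃━━━━━━━━━━━━━━━━━━━━━━━━━━━┛          
  0       0   ┃                                      
  0       0   ┃                                      
━━━━━━━━━━━━━━┛                                      
                                                     
                                                     
                                                     
                                                     
                                                     


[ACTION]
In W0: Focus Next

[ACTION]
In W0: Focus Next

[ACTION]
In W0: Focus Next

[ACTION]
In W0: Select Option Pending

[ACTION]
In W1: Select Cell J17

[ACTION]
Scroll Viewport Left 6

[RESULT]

                                                     
                                                     
                                                     
                                                     
━━━━━━━━━━━━━━━━━━━━┓━━━━━━━━━━━━━━━━━━━━━━━━━━━┓    
readsheet           ┃Widget                     ┃    
────────────────────┨───────────────────────────┨    
:                   ┃ion:     [EU             ▼]┃    
    A       B       ┃es:      [                ]┃    
--------------------┃n:       (●) Free  ( ) Pro ┃    
        0       0   ┃e:       [Bob             ]┃    
        0       0   ┃ive:     [ ]               ┃    
        0       0   ┃                           ┃    
        0       0   ┃                           ┃    
        0       0   ┃━━━━━━━━━━━━━━━━━━━━━━━━━━━┛    
        0       0   ┃                                
        0       0   ┃                                
━━━━━━━━━━━━━━━━━━━━┛                                
                                                     
                                                     
                                                     
                                                     
                                                     


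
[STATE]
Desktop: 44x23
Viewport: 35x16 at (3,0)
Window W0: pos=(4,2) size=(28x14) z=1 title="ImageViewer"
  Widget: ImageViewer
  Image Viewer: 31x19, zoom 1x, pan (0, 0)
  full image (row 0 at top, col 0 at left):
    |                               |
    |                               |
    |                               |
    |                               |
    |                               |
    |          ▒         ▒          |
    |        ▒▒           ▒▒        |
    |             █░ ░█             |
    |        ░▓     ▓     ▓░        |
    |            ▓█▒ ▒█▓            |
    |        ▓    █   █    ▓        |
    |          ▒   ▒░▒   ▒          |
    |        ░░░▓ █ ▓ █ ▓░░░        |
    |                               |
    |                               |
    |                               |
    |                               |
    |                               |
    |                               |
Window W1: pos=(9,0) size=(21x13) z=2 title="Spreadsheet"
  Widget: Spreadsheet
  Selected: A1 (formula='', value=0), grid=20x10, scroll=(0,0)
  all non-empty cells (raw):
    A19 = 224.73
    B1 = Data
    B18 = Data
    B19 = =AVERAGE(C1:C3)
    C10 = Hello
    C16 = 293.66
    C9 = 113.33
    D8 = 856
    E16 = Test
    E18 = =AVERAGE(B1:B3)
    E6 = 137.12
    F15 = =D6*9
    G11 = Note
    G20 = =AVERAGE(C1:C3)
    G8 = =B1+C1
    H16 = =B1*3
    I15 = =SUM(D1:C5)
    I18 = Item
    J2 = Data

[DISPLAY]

      ┏━━━━━━━━━━━━━━━━━━━┓        
      ┃ Spreadsheet       ┃        
 ┏━━━━┠───────────────────┨━┓      
 ┃ Ima┃A1:                ┃ ┃      
 ┠────┃       A       B   ┃─┨      
 ┃    ┃-------------------┃ ┃      
 ┃    ┃  1      [0]Data   ┃ ┃      
 ┃    ┃  2        0       ┃ ┃      
 ┃    ┃  3        0       ┃ ┃      
 ┃    ┃  4        0       ┃ ┃      
 ┃    ┃  5        0       ┃ ┃      
 ┃    ┃  6        0       ┃ ┃      
 ┃    ┗━━━━━━━━━━━━━━━━━━━┛ ┃      
 ┃        ░▓     ▓     ▓░   ┃      
 ┃            ▓█▒ ▒█▓       ┃      
 ┗━━━━━━━━━━━━━━━━━━━━━━━━━━┛      


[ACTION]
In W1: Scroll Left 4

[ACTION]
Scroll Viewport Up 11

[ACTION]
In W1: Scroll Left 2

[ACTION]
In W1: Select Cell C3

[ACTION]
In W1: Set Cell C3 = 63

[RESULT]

      ┏━━━━━━━━━━━━━━━━━━━┓        
      ┃ Spreadsheet       ┃        
 ┏━━━━┠───────────────────┨━┓      
 ┃ Ima┃C3: 63             ┃ ┃      
 ┠────┃       A       B   ┃─┨      
 ┃    ┃-------------------┃ ┃      
 ┃    ┃  1        0Data   ┃ ┃      
 ┃    ┃  2        0       ┃ ┃      
 ┃    ┃  3        0       ┃ ┃      
 ┃    ┃  4        0       ┃ ┃      
 ┃    ┃  5        0       ┃ ┃      
 ┃    ┃  6        0       ┃ ┃      
 ┃    ┗━━━━━━━━━━━━━━━━━━━┛ ┃      
 ┃        ░▓     ▓     ▓░   ┃      
 ┃            ▓█▒ ▒█▓       ┃      
 ┗━━━━━━━━━━━━━━━━━━━━━━━━━━┛      


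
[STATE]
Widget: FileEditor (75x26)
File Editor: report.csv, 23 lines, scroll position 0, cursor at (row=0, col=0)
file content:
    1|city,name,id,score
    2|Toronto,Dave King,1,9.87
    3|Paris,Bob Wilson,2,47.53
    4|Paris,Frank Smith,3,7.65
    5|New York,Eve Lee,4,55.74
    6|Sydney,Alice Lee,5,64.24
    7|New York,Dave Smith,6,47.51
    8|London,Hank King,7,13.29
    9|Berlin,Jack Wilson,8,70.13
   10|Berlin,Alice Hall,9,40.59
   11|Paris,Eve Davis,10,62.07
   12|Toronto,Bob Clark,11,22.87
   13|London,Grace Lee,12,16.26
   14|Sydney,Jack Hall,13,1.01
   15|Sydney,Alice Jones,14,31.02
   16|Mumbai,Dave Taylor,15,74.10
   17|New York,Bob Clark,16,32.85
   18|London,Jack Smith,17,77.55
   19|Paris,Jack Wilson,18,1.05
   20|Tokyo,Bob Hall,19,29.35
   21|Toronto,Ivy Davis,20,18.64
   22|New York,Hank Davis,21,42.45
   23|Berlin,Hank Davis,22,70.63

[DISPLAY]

█ity,name,id,score                                                        ▲
Toronto,Dave King,1,9.87                                                  █
Paris,Bob Wilson,2,47.53                                                  ░
Paris,Frank Smith,3,7.65                                                  ░
New York,Eve Lee,4,55.74                                                  ░
Sydney,Alice Lee,5,64.24                                                  ░
New York,Dave Smith,6,47.51                                               ░
London,Hank King,7,13.29                                                  ░
Berlin,Jack Wilson,8,70.13                                                ░
Berlin,Alice Hall,9,40.59                                                 ░
Paris,Eve Davis,10,62.07                                                  ░
Toronto,Bob Clark,11,22.87                                                ░
London,Grace Lee,12,16.26                                                 ░
Sydney,Jack Hall,13,1.01                                                  ░
Sydney,Alice Jones,14,31.02                                               ░
Mumbai,Dave Taylor,15,74.10                                               ░
New York,Bob Clark,16,32.85                                               ░
London,Jack Smith,17,77.55                                                ░
Paris,Jack Wilson,18,1.05                                                 ░
Tokyo,Bob Hall,19,29.35                                                   ░
Toronto,Ivy Davis,20,18.64                                                ░
New York,Hank Davis,21,42.45                                              ░
Berlin,Hank Davis,22,70.63                                                ░
                                                                          ░
                                                                          ░
                                                                          ▼


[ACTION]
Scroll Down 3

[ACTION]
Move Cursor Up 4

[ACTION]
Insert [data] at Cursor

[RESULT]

data█ity,name,id,score                                                    ▲
Toronto,Dave King,1,9.87                                                  █
Paris,Bob Wilson,2,47.53                                                  ░
Paris,Frank Smith,3,7.65                                                  ░
New York,Eve Lee,4,55.74                                                  ░
Sydney,Alice Lee,5,64.24                                                  ░
New York,Dave Smith,6,47.51                                               ░
London,Hank King,7,13.29                                                  ░
Berlin,Jack Wilson,8,70.13                                                ░
Berlin,Alice Hall,9,40.59                                                 ░
Paris,Eve Davis,10,62.07                                                  ░
Toronto,Bob Clark,11,22.87                                                ░
London,Grace Lee,12,16.26                                                 ░
Sydney,Jack Hall,13,1.01                                                  ░
Sydney,Alice Jones,14,31.02                                               ░
Mumbai,Dave Taylor,15,74.10                                               ░
New York,Bob Clark,16,32.85                                               ░
London,Jack Smith,17,77.55                                                ░
Paris,Jack Wilson,18,1.05                                                 ░
Tokyo,Bob Hall,19,29.35                                                   ░
Toronto,Ivy Davis,20,18.64                                                ░
New York,Hank Davis,21,42.45                                              ░
Berlin,Hank Davis,22,70.63                                                ░
                                                                          ░
                                                                          ░
                                                                          ▼


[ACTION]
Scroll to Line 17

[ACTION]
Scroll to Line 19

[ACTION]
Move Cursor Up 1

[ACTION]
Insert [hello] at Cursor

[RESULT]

datahello█ity,name,id,score                                               ▲
Toronto,Dave King,1,9.87                                                  █
Paris,Bob Wilson,2,47.53                                                  ░
Paris,Frank Smith,3,7.65                                                  ░
New York,Eve Lee,4,55.74                                                  ░
Sydney,Alice Lee,5,64.24                                                  ░
New York,Dave Smith,6,47.51                                               ░
London,Hank King,7,13.29                                                  ░
Berlin,Jack Wilson,8,70.13                                                ░
Berlin,Alice Hall,9,40.59                                                 ░
Paris,Eve Davis,10,62.07                                                  ░
Toronto,Bob Clark,11,22.87                                                ░
London,Grace Lee,12,16.26                                                 ░
Sydney,Jack Hall,13,1.01                                                  ░
Sydney,Alice Jones,14,31.02                                               ░
Mumbai,Dave Taylor,15,74.10                                               ░
New York,Bob Clark,16,32.85                                               ░
London,Jack Smith,17,77.55                                                ░
Paris,Jack Wilson,18,1.05                                                 ░
Tokyo,Bob Hall,19,29.35                                                   ░
Toronto,Ivy Davis,20,18.64                                                ░
New York,Hank Davis,21,42.45                                              ░
Berlin,Hank Davis,22,70.63                                                ░
                                                                          ░
                                                                          ░
                                                                          ▼


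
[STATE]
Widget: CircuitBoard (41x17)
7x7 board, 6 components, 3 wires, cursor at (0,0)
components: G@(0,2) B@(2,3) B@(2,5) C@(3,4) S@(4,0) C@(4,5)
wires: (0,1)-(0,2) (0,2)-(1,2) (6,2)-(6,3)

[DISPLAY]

   0 1 2 3 4 5 6                         
0  [.]  · ─ G                            
            │                            
1           ·                            
                                         
2               B       B                
                                         
3                   C                    
                                         
4   S                   C                
                                         
5                                        
                                         
6           · ─ ·                        
Cursor: (0,0)                            
                                         
                                         


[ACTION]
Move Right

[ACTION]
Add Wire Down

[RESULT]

   0 1 2 3 4 5 6                         
0      [.]─ G                            
        │   │                            
1       ·   ·                            
                                         
2               B       B                
                                         
3                   C                    
                                         
4   S                   C                
                                         
5                                        
                                         
6           · ─ ·                        
Cursor: (0,1)                            
                                         
                                         


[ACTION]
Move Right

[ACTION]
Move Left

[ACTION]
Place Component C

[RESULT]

   0 1 2 3 4 5 6                         
0      [C]─ G                            
        │   │                            
1       ·   ·                            
                                         
2               B       B                
                                         
3                   C                    
                                         
4   S                   C                
                                         
5                                        
                                         
6           · ─ ·                        
Cursor: (0,1)                            
                                         
                                         


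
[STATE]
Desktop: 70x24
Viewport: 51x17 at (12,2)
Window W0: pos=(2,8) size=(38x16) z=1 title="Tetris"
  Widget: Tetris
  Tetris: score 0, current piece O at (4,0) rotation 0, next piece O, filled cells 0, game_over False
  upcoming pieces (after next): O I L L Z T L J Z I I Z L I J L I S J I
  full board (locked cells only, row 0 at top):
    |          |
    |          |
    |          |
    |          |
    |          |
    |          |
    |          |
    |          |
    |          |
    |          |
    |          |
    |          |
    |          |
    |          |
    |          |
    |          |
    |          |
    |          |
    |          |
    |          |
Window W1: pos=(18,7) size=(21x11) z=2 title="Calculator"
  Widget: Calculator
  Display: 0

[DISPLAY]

                                                   
                                                   
                                                   
                                                   
                                                   
      ┏━━━━━━━━━━━━━━━━━━━┓                        
━━━━━━┃ Calculator        ┃┓                       
      ┠───────────────────┨┃                       
──────┃                  0┃┨                       
 │Next┃┌───┬───┬───┬───┐  ┃┃                       
 │▓▓  ┃│ 7 │ 8 │ 9 │ ÷ │  ┃┃                       
 │▓▓  ┃├───┼───┼───┼───┤  ┃┃                       
 │    ┃│ 4 │ 5 │ 6 │ × │  ┃┃                       
 │    ┃├───┼───┼───┼───┤  ┃┃                       
 │    ┃│ 1 │ 2 │ 3 │ - │  ┃┃                       
 │Scor┗━━━━━━━━━━━━━━━━━━━┛┃                       
 │0                        ┃                       


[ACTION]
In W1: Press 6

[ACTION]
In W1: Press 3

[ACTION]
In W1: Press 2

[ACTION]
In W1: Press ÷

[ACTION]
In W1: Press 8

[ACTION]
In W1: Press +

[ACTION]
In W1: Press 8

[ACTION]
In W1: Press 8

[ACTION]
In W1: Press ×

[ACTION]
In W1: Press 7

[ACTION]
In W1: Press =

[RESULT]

                                                   
                                                   
                                                   
                                                   
                                                   
      ┏━━━━━━━━━━━━━━━━━━━┓                        
━━━━━━┃ Calculator        ┃┓                       
      ┠───────────────────┨┃                       
──────┃               1169┃┨                       
 │Next┃┌───┬───┬───┬───┐  ┃┃                       
 │▓▓  ┃│ 7 │ 8 │ 9 │ ÷ │  ┃┃                       
 │▓▓  ┃├───┼───┼───┼───┤  ┃┃                       
 │    ┃│ 4 │ 5 │ 6 │ × │  ┃┃                       
 │    ┃├───┼───┼───┼───┤  ┃┃                       
 │    ┃│ 1 │ 2 │ 3 │ - │  ┃┃                       
 │Scor┗━━━━━━━━━━━━━━━━━━━┛┃                       
 │0                        ┃                       


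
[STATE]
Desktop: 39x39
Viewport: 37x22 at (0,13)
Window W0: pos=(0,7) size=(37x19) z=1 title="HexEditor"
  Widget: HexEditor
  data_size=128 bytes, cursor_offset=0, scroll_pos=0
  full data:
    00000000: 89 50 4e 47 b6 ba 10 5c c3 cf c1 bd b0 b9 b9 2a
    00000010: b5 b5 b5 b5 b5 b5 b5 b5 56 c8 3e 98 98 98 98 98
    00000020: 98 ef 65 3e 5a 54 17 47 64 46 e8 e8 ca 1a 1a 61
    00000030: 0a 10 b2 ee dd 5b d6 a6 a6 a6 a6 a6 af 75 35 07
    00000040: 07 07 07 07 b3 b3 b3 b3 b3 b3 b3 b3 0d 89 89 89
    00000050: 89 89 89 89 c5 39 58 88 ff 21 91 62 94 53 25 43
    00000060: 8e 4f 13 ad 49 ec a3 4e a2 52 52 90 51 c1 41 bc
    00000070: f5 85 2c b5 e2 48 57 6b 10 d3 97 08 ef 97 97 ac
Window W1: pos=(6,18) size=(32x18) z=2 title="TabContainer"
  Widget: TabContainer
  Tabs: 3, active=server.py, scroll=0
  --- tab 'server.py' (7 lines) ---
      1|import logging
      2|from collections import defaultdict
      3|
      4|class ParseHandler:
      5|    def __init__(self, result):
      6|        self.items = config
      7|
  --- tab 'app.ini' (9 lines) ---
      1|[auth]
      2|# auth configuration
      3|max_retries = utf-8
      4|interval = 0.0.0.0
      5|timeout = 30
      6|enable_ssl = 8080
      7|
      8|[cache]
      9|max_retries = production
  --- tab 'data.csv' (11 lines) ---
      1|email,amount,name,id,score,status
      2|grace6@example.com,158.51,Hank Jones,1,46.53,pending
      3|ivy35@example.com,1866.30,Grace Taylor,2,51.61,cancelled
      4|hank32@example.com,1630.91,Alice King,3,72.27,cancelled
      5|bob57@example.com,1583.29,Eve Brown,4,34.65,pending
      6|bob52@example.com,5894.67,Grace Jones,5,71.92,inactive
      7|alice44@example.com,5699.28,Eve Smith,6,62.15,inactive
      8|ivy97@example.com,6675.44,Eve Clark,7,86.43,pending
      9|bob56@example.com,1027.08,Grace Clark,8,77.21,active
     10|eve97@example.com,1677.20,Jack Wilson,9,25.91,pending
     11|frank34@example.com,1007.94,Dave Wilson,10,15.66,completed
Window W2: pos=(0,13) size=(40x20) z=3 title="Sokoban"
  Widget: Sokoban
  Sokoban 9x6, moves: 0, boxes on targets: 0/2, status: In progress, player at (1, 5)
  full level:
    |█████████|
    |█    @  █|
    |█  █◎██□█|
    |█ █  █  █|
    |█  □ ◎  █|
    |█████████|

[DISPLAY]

┏━━━━━━━━━━━━━━━━━━━━━━━━━━━━━━━━━━━━
┃ Sokoban                            
┠────────────────────────────────────
┃█████████                           
┃█    @  █                           
┃█  █◎██□█                           
┃█ █  █  █                           
┃█  □ ◎  █                           
┃█████████                           
┃Moves: 0  0/2                       
┃                                    
┃                                    
┃                                    
┃                                    
┃                                    
┃                                    
┃                                    
┃                                    
┃                                    
┗━━━━━━━━━━━━━━━━━━━━━━━━━━━━━━━━━━━━
      ┃                              
      ┃                              


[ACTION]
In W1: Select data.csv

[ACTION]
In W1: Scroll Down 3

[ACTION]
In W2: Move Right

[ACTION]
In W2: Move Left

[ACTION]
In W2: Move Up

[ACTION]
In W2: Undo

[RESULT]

┏━━━━━━━━━━━━━━━━━━━━━━━━━━━━━━━━━━━━
┃ Sokoban                            
┠────────────────────────────────────
┃█████████                           
┃█     @ █                           
┃█  █◎██□█                           
┃█ █  █  █                           
┃█  □ ◎  █                           
┃█████████                           
┃Moves: 1  0/2                       
┃                                    
┃                                    
┃                                    
┃                                    
┃                                    
┃                                    
┃                                    
┃                                    
┃                                    
┗━━━━━━━━━━━━━━━━━━━━━━━━━━━━━━━━━━━━
      ┃                              
      ┃                              
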